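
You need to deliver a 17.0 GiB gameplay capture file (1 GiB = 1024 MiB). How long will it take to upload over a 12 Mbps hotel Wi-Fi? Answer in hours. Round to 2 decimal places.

3.38 hours

File: 17.0 GiB = 146028.9 Mb.
At 12 Mbps: 146028.9 / 12 = 12169.1 s ≈ 3.38 hours.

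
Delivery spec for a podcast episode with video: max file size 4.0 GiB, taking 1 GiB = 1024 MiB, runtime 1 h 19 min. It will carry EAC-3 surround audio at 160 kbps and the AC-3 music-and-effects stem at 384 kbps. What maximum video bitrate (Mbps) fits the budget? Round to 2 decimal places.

Budget: 4.0 GiB = 34359.7 Mb.
1 h 19 min = 79 min = 4740 s
Total bitrate budget: 34359.7 Mb / 4740 s = 7.249 Mbps.
Audio total: 160 + 384 = 544 kbps = 0.544 Mbps.
Video: 7.249 − 0.544 = 6.705 Mbps.

6.70 Mbps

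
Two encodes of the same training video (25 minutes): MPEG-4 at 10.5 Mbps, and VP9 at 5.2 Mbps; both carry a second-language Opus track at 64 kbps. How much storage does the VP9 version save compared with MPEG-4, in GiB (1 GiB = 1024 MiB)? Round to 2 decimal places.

25 min = 1500 s
Audio: 64 kbps = 0.064 Mbps.
MPEG-4: 10.564 Mbps × 1500 s = 15846.0 Mb = 1.845 GiB.
VP9: 5.264 Mbps × 1500 s = 7896.0 Mb = 0.919 GiB.
Saving: 1.845 − 0.919 = 0.926 GiB.

0.93 GiB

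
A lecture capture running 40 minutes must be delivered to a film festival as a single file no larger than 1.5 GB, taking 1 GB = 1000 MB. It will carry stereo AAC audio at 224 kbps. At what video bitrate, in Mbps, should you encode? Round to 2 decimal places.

Budget: 1.5 GB = 12000.0 Mb.
40 min = 2400 s
Total bitrate budget: 12000.0 Mb / 2400 s = 5.000 Mbps.
Audio: 224 kbps = 0.224 Mbps.
Video: 5.000 − 0.224 = 4.776 Mbps.

4.78 Mbps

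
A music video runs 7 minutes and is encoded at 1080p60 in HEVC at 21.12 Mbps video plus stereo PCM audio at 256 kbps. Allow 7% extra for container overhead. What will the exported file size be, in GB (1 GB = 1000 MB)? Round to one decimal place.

1.2 GB

7 min = 420 s
Audio: 256 kbps = 0.256 Mbps.
Total bitrate: 21.12 + 0.256 = 21.376 Mbps.
Stream data: 21.376 Mbps × 420 s = 8977.9 Mb.
With 7% container overhead: ×1.07.
9,606 Mb ÷ 8 = 1,201 MB → 1.201 GB.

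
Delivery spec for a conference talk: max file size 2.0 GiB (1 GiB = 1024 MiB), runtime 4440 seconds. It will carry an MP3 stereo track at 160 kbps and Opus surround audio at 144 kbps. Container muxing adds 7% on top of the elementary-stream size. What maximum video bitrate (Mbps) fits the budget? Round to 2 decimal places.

3.31 Mbps

Budget: 2.0 GiB = 17179.9 Mb.
Stream payload after overhead: 17179.9 / 1.07 = 16056.0 Mb.
Total bitrate budget: 16056.0 Mb / 4440 s = 3.616 Mbps.
Audio total: 160 + 144 = 304 kbps = 0.304 Mbps.
Video: 3.616 − 0.304 = 3.312 Mbps.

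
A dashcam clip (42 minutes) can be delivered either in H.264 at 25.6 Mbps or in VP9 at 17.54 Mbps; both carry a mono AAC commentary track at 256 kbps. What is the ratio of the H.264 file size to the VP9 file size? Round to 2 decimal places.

42 min = 2520 s
Audio: 256 kbps = 0.256 Mbps.
H.264: 25.856 Mbps × 2520 s = 65157.1 Mb = 8.145 GB.
VP9: 17.796 Mbps × 2520 s = 44845.9 Mb = 5.606 GB.
Ratio: 8.145 / 5.606 = 1.453.

1.45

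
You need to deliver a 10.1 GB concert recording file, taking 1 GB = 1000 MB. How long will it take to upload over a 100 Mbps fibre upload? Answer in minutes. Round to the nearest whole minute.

File: 10.1 GB = 80800.0 Mb.
At 100 Mbps: 80800.0 / 100 = 808.0 s ≈ 13.5 minutes.

13 minutes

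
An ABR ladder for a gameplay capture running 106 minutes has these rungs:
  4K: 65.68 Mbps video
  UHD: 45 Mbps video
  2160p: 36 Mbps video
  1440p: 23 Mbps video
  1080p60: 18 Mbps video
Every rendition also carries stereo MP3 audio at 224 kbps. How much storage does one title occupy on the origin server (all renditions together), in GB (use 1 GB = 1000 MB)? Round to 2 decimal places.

150.10 GB

106 min = 6360 s
Audio: 224 kbps = 0.224 Mbps.
Sum of rendition bitrates: (65.68+0.224) + (45+0.224) + (36+0.224) + (23+0.224) + (18+0.224) = 188.800 Mbps.
× 6360 s = 1,200,768 Mb = 150,096 MB = 150.1 GB.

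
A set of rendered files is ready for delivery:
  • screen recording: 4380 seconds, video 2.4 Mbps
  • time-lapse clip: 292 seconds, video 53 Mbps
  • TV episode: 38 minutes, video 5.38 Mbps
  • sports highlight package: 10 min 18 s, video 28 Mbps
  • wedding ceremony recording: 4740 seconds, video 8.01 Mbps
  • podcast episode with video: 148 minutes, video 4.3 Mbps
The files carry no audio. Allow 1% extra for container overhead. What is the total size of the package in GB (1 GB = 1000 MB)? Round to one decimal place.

screen recording: 2.400 Mbps × 4380 s × 1.01 = 10617.1 Mb
time-lapse clip: 53.000 Mbps × 292 s × 1.01 = 15630.8 Mb
TV episode: 5.380 Mbps × 2280 s × 1.01 = 12389.1 Mb
sports highlight package: 28.000 Mbps × 618 s × 1.01 = 17477.0 Mb
wedding ceremony recording: 8.010 Mbps × 4740 s × 1.01 = 38347.1 Mb
podcast episode with video: 4.300 Mbps × 8880 s × 1.01 = 38565.8 Mb
Total: 133026.9 Mb = 16628.4 MB.
= 16.63 GB.

16.6 GB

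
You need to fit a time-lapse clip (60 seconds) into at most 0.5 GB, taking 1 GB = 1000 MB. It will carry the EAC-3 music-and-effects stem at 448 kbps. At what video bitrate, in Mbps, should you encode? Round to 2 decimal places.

66.22 Mbps

Budget: 0.5 GB = 4000.0 Mb.
Total bitrate budget: 4000.0 Mb / 60 s = 66.667 Mbps.
Audio: 448 kbps = 0.448 Mbps.
Video: 66.667 − 0.448 = 66.219 Mbps.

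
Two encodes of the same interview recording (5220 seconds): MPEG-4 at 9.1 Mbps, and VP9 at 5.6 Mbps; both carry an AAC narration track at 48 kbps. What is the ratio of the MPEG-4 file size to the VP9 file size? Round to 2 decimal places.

Audio: 48 kbps = 0.048 Mbps.
MPEG-4: 9.148 Mbps × 5220 s = 47752.6 Mb = 5.969 GB.
VP9: 5.648 Mbps × 5220 s = 29482.6 Mb = 3.685 GB.
Ratio: 5.969 / 3.685 = 1.620.

1.62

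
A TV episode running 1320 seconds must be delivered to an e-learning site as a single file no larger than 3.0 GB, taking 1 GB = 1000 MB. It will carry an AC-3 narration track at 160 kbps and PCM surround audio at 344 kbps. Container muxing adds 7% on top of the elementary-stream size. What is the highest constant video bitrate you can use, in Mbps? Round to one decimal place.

16.5 Mbps

Budget: 3.0 GB = 24000.0 Mb.
Stream payload after overhead: 24000.0 / 1.07 = 22429.9 Mb.
Total bitrate budget: 22429.9 Mb / 1320 s = 16.992 Mbps.
Audio total: 160 + 344 = 504 kbps = 0.504 Mbps.
Video: 16.992 − 0.504 = 16.488 Mbps.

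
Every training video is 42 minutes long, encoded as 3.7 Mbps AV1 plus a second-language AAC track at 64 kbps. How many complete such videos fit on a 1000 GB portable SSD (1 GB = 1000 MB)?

42 min = 2520 s
Audio: 64 kbps = 0.064 Mbps.
Total bitrate: 3.764 Mbps.
Per item: 3.764 Mbps × 2520 s = 9,485 Mb = 1,186 MB.
Capacity: 1000 GB = 8,000,000 Mb; 843.41 items → 843 complete.

843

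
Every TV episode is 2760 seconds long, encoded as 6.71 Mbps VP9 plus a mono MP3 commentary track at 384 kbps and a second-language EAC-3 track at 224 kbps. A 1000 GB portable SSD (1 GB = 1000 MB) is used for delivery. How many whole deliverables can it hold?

396

Audio total: 384 + 224 = 608 kbps = 0.608 Mbps.
Total bitrate: 7.318 Mbps.
Per item: 7.318 Mbps × 2760 s = 20,198 Mb = 2,525 MB.
Capacity: 1000 GB = 8,000,000 Mb; 396.09 items → 396 complete.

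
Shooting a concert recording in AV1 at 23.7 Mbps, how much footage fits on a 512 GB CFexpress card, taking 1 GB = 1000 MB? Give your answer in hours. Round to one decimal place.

Capacity: 512 GB = 4,096,000 Mb.
Recording time: 4,096,000 / 23.700 = 172,827 s ≈ 48.0 hours.

48.0 hours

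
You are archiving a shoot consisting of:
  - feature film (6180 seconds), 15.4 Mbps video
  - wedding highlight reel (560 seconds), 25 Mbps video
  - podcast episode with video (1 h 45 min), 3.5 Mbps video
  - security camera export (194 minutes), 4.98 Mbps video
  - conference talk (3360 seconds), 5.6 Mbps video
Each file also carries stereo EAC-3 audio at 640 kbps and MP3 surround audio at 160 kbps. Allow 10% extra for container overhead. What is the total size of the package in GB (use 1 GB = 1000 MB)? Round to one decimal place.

Audio total: 640 + 160 = 800 kbps = 0.800 Mbps.
feature film: 16.200 Mbps × 6180 s × 1.10 = 110127.6 Mb
wedding highlight reel: 25.800 Mbps × 560 s × 1.10 = 15892.8 Mb
podcast episode with video: 4.300 Mbps × 6300 s × 1.10 = 29799.0 Mb
security camera export: 5.780 Mbps × 11640 s × 1.10 = 74007.1 Mb
conference talk: 6.400 Mbps × 3360 s × 1.10 = 23654.4 Mb
Total: 253480.9 Mb = 31685.1 MB.
= 31.69 GB.

31.7 GB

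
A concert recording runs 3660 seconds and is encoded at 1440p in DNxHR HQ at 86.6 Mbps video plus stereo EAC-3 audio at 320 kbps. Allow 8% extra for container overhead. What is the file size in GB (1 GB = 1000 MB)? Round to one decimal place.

Audio: 320 kbps = 0.320 Mbps.
Total bitrate: 86.6 + 0.320 = 86.920 Mbps.
Stream data: 86.920 Mbps × 3660 s = 318127.2 Mb.
With 8% container overhead: ×1.08.
343,577 Mb ÷ 8 = 42,947 MB → 42.95 GB.

42.9 GB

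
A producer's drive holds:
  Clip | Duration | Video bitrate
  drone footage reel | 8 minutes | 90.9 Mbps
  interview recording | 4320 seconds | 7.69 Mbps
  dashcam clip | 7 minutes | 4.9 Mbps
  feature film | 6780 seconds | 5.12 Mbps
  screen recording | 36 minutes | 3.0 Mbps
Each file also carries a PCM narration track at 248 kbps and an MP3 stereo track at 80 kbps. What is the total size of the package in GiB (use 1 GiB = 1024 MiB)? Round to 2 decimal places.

Audio total: 248 + 80 = 328 kbps = 0.328 Mbps.
drone footage reel: 91.228 Mbps × 480 s = 43789.4 Mb
interview recording: 8.018 Mbps × 4320 s = 34637.8 Mb
dashcam clip: 5.228 Mbps × 420 s = 2195.8 Mb
feature film: 5.448 Mbps × 6780 s = 36937.4 Mb
screen recording: 3.328 Mbps × 2160 s = 7188.5 Mb
Total: 124748.9 Mb = 15593.6 MB.
= 14.52 GiB.

14.52 GiB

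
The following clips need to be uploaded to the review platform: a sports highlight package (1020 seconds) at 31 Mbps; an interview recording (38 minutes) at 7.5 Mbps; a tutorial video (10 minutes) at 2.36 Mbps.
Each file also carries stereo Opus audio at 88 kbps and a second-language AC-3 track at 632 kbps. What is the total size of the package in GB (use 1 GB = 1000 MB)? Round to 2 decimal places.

Audio total: 88 + 632 = 720 kbps = 0.720 Mbps.
sports highlight package: 31.720 Mbps × 1020 s = 32354.4 Mb
interview recording: 8.220 Mbps × 2280 s = 18741.6 Mb
tutorial video: 3.080 Mbps × 600 s = 1848.0 Mb
Total: 52944.0 Mb = 6618.0 MB.
= 6.618 GB.

6.62 GB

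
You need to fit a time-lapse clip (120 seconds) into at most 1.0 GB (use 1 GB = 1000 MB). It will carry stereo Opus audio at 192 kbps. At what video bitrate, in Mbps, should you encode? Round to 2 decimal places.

66.47 Mbps

Budget: 1.0 GB = 8000.0 Mb.
Total bitrate budget: 8000.0 Mb / 120 s = 66.667 Mbps.
Audio: 192 kbps = 0.192 Mbps.
Video: 66.667 − 0.192 = 66.475 Mbps.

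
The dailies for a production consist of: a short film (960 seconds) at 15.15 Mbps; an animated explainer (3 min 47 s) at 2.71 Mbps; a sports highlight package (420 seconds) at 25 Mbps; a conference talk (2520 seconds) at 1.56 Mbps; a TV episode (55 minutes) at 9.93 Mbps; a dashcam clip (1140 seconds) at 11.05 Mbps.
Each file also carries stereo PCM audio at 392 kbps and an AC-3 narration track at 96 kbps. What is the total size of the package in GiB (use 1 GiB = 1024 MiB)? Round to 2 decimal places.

9.21 GiB

Audio total: 392 + 96 = 488 kbps = 0.488 Mbps.
short film: 15.638 Mbps × 960 s = 15012.5 Mb
animated explainer: 3.198 Mbps × 227 s = 725.9 Mb
sports highlight package: 25.488 Mbps × 420 s = 10705.0 Mb
conference talk: 2.048 Mbps × 2520 s = 5161.0 Mb
TV episode: 10.418 Mbps × 3300 s = 34379.4 Mb
dashcam clip: 11.538 Mbps × 1140 s = 13153.3 Mb
Total: 79137.1 Mb = 9892.1 MB.
= 9.213 GiB.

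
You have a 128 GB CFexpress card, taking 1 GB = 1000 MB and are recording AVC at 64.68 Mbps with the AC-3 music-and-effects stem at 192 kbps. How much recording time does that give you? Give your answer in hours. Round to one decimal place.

Audio: 192 kbps = 0.192 Mbps.
Total bitrate: 64.68 + 0.192 = 64.872 Mbps.
Capacity: 128 GB = 1,024,000 Mb.
Recording time: 1,024,000 / 64.872 = 15,785 s ≈ 4.38 hours.

4.4 hours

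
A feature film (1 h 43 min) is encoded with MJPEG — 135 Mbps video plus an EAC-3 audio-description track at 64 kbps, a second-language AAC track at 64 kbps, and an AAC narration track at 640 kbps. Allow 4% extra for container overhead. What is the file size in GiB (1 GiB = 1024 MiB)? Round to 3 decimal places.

1 h 43 min = 103 min = 6180 s
Audio total: 64 + 64 + 640 = 768 kbps = 0.768 Mbps.
Total bitrate: 135 + 0.768 = 135.768 Mbps.
Stream data: 135.768 Mbps × 6180 s = 839046.2 Mb.
With 4% container overhead: ×1.04.
872,608 Mb = 109,076,011,200 bytes ÷ 1,073,741,824 = 101.6 GiB.

101.585 GiB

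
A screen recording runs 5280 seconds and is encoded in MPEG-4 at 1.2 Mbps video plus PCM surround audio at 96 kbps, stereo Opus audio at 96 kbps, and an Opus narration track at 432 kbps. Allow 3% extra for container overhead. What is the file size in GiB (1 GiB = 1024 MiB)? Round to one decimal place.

1.2 GiB

Audio total: 96 + 96 + 432 = 624 kbps = 0.624 Mbps.
Total bitrate: 1.2 + 0.624 = 1.824 Mbps.
Stream data: 1.824 Mbps × 5280 s = 9630.7 Mb.
With 3% container overhead: ×1.03.
9,920 Mb = 1,239,955,200 bytes ÷ 1,073,741,824 = 1.155 GiB.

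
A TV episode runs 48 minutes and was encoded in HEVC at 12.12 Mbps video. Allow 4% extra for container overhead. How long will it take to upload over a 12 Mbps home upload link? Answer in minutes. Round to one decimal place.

50.4 minutes

48 min = 2880 s
File: 12.120 Mbps × 2880 s = 34905.6 Mb.
With 4% container overhead: ×1.04. → 36301.8 Mb.
At 12 Mbps: 36301.8 / 12 = 3025.2 s ≈ 50.4 minutes.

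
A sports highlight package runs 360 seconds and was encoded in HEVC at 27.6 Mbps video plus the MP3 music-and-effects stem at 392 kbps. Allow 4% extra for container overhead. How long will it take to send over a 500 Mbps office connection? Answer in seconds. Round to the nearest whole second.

Audio: 392 kbps = 0.392 Mbps.
Total bitrate: 27.992 Mbps.
File: 27.992 Mbps × 360 s = 10077.1 Mb.
With 4% container overhead: ×1.04. → 10480.2 Mb.
At 500 Mbps: 10480.2 / 500 = 21.0 s ≈ 21 seconds.

21 seconds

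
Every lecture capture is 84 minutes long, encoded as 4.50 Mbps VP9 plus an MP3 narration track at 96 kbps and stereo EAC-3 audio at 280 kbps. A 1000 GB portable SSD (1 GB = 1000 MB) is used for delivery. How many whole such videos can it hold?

84 min = 5040 s
Audio total: 96 + 280 = 376 kbps = 0.376 Mbps.
Total bitrate: 4.876 Mbps.
Per item: 4.876 Mbps × 5040 s = 24,575 Mb = 3,072 MB.
Capacity: 1000 GB = 8,000,000 Mb; 325.53 items → 325 complete.

325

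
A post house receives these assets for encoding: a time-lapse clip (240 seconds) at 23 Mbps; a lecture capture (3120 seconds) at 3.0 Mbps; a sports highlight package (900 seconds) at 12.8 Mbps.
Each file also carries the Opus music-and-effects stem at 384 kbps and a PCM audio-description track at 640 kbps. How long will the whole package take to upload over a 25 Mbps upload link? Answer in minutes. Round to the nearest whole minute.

Audio total: 384 + 640 = 1024 kbps = 1.024 Mbps.
time-lapse clip: 24.024 Mbps × 240 s = 5765.8 Mb
lecture capture: 4.024 Mbps × 3120 s = 12554.9 Mb
sports highlight package: 13.824 Mbps × 900 s = 12441.6 Mb
Total: 30762.2 Mb = 3845.3 MB.
At 25 Mbps: 30762.2 / 25 = 1230 s ≈ 20.5 minutes.

21 minutes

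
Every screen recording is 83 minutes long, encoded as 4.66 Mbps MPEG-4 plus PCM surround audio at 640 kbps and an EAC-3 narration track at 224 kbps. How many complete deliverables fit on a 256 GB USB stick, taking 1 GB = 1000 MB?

74

83 min = 4980 s
Audio total: 640 + 224 = 864 kbps = 0.864 Mbps.
Total bitrate: 5.524 Mbps.
Per item: 5.524 Mbps × 4980 s = 27,510 Mb = 3,439 MB.
Capacity: 256 GB = 2,048,000 Mb; 74.45 items → 74 complete.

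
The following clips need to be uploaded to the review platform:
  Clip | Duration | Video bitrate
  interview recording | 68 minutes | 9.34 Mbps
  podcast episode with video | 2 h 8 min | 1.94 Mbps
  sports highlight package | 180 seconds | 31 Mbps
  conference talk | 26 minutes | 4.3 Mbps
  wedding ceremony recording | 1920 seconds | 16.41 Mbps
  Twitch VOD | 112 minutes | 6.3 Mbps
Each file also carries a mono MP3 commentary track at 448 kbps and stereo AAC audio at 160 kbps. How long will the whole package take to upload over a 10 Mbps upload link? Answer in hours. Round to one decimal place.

4.2 hours

Audio total: 448 + 160 = 608 kbps = 0.608 Mbps.
interview recording: 9.948 Mbps × 4080 s = 40587.8 Mb
podcast episode with video: 2.548 Mbps × 7680 s = 19568.6 Mb
sports highlight package: 31.608 Mbps × 180 s = 5689.4 Mb
conference talk: 4.908 Mbps × 1560 s = 7656.5 Mb
wedding ceremony recording: 17.018 Mbps × 1920 s = 32674.6 Mb
Twitch VOD: 6.908 Mbps × 6720 s = 46421.8 Mb
Total: 152598.7 Mb = 19074.8 MB.
At 10 Mbps: 152598.7 / 10 = 15260 s ≈ 4.24 hours.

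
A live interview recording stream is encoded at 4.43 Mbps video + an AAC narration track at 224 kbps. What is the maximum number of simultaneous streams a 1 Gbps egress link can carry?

214

Audio: 224 kbps = 0.224 Mbps.
Per-viewer media rate: 4.654 Mbps.
1 Gbps = 1,000 Mbps; 1,000 / 4.654 = 214.87 → 214 viewers.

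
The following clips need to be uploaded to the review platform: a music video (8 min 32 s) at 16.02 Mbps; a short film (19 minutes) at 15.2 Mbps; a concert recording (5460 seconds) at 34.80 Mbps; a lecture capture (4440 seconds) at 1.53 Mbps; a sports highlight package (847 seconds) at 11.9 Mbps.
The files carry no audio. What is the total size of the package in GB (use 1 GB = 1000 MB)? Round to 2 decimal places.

music video: 16.020 Mbps × 512 s = 8202.2 Mb
short film: 15.200 Mbps × 1140 s = 17328.0 Mb
concert recording: 34.800 Mbps × 5460 s = 190008.0 Mb
lecture capture: 1.530 Mbps × 4440 s = 6793.2 Mb
sports highlight package: 11.900 Mbps × 847 s = 10079.3 Mb
Total: 232410.7 Mb = 29051.3 MB.
= 29.05 GB.

29.05 GB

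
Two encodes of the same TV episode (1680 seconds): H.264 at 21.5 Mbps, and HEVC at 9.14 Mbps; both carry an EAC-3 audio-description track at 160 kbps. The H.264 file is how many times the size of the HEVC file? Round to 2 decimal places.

Audio: 160 kbps = 0.160 Mbps.
H.264: 21.660 Mbps × 1680 s = 36388.8 Mb = 4.549 GB.
HEVC: 9.300 Mbps × 1680 s = 15624.0 Mb = 1.953 GB.
Ratio: 4.549 / 1.953 = 2.329.

2.33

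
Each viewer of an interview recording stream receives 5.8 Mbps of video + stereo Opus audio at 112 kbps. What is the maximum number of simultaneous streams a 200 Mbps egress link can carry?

33

Audio: 112 kbps = 0.112 Mbps.
Per-viewer media rate: 5.912 Mbps.
200 Mbps = 200.0 Mbps; 200.0 / 5.912 = 33.83 → 33 viewers.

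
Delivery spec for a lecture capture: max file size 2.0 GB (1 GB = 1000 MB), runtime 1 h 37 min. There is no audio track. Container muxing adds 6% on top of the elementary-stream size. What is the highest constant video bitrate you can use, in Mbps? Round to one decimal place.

Budget: 2.0 GB = 16000.0 Mb.
Stream payload after overhead: 16000.0 / 1.06 = 15094.3 Mb.
1 h 37 min = 97 min = 5820 s
Total bitrate budget: 15094.3 Mb / 5820 s = 2.594 Mbps.

2.6 Mbps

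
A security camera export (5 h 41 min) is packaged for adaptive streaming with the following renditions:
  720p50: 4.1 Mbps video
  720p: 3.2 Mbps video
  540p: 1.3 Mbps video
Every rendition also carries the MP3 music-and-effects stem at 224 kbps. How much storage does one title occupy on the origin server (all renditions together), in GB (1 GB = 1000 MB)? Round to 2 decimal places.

23.71 GB

5 h 41 min = 341 min = 20460 s
Audio: 224 kbps = 0.224 Mbps.
Sum of rendition bitrates: (4.1+0.224) + (3.2+0.224) + (1.3+0.224) = 9.272 Mbps.
× 20460 s = 189,705 Mb = 23,713 MB = 23.71 GB.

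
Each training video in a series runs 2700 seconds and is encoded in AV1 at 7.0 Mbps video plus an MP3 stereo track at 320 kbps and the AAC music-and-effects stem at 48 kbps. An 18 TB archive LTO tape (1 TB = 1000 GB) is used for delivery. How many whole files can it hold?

7238

Audio total: 320 + 48 = 368 kbps = 0.368 Mbps.
Total bitrate: 7.368 Mbps.
Per item: 7.368 Mbps × 2700 s = 19,894 Mb = 2,487 MB.
Capacity: 18 TB = 144,000,000 Mb; 7238.51 items → 7238 complete.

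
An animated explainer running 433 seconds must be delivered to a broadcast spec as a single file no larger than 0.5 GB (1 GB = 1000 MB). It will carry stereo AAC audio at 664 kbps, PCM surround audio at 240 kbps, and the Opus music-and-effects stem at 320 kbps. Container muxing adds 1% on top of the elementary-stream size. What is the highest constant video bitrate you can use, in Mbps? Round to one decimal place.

7.9 Mbps

Budget: 0.5 GB = 4000.0 Mb.
Stream payload after overhead: 4000.0 / 1.01 = 3960.4 Mb.
Total bitrate budget: 3960.4 Mb / 433 s = 9.146 Mbps.
Audio total: 664 + 240 + 320 = 1224 kbps = 1.224 Mbps.
Video: 9.146 − 1.224 = 7.922 Mbps.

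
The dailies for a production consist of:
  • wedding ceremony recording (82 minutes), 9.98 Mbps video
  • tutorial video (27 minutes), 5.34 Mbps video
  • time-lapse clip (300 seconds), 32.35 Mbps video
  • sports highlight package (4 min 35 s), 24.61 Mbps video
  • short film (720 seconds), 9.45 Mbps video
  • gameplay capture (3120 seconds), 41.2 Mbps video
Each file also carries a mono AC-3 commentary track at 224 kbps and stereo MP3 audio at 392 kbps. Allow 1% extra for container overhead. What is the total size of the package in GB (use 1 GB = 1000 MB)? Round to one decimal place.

27.3 GB

Audio total: 224 + 392 = 616 kbps = 0.616 Mbps.
wedding ceremony recording: 10.596 Mbps × 4920 s × 1.01 = 52653.6 Mb
tutorial video: 5.956 Mbps × 1620 s × 1.01 = 9745.2 Mb
time-lapse clip: 32.966 Mbps × 300 s × 1.01 = 9988.7 Mb
sports highlight package: 25.226 Mbps × 275 s × 1.01 = 7006.5 Mb
short film: 10.066 Mbps × 720 s × 1.01 = 7320.0 Mb
gameplay capture: 41.816 Mbps × 3120 s × 1.01 = 131770.6 Mb
Total: 218484.6 Mb = 27310.6 MB.
= 27.31 GB.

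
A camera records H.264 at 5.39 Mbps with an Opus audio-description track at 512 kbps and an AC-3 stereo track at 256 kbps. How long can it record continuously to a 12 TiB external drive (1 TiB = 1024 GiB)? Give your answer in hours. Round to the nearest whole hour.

4761 hours

Audio total: 512 + 256 = 768 kbps = 0.768 Mbps.
Total bitrate: 5.39 + 0.768 = 6.158 Mbps.
Capacity: 12 TiB = 105,553,116 Mb.
Recording time: 105,553,116 / 6.158 = 17,140,811 s ≈ 4,761 hours.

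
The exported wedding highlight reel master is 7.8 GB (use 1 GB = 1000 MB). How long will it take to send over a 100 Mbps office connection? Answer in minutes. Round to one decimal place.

File: 7.8 GB = 62400.0 Mb.
At 100 Mbps: 62400.0 / 100 = 624.0 s ≈ 10.4 minutes.

10.4 minutes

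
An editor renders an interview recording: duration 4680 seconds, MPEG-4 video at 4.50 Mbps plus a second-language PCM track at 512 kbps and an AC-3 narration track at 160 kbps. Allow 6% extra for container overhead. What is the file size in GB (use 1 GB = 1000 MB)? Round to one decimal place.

3.2 GB

Audio total: 512 + 160 = 672 kbps = 0.672 Mbps.
Total bitrate: 4.50 + 0.672 = 5.172 Mbps.
Stream data: 5.172 Mbps × 4680 s = 24205.0 Mb.
With 6% container overhead: ×1.06.
25,657 Mb ÷ 8 = 3,207 MB → 3.207 GB.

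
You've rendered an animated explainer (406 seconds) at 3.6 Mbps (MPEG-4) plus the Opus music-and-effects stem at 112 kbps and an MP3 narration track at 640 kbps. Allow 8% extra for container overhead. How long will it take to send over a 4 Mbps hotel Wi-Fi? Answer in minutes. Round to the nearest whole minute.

Audio total: 112 + 640 = 752 kbps = 0.752 Mbps.
Total bitrate: 4.352 Mbps.
File: 4.352 Mbps × 406 s = 1766.9 Mb.
With 8% container overhead: ×1.08. → 1908.3 Mb.
At 4 Mbps: 1908.3 / 4 = 477.1 s ≈ 7.95 minutes.

8 minutes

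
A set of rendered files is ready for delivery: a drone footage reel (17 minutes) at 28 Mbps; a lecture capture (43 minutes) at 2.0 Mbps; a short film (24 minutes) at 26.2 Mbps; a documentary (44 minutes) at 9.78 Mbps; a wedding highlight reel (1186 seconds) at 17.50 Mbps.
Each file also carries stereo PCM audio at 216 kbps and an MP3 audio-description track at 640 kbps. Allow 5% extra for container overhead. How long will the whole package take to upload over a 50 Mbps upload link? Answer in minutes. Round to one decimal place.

Audio total: 216 + 640 = 856 kbps = 0.856 Mbps.
drone footage reel: 28.856 Mbps × 1020 s × 1.05 = 30904.8 Mb
lecture capture: 2.856 Mbps × 2580 s × 1.05 = 7736.9 Mb
short film: 27.056 Mbps × 1440 s × 1.05 = 40908.7 Mb
documentary: 10.636 Mbps × 2640 s × 1.05 = 29483.0 Mb
wedding highlight reel: 18.356 Mbps × 1186 s × 1.05 = 22858.7 Mb
Total: 131892.1 Mb = 16486.5 MB.
At 50 Mbps: 131892.1 / 50 = 2638 s ≈ 44 minutes.

44.0 minutes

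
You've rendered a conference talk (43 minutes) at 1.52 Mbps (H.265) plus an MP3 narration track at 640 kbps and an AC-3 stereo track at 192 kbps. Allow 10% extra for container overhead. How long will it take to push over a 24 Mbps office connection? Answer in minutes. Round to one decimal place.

4.6 minutes

43 min = 2580 s
Audio total: 640 + 192 = 832 kbps = 0.832 Mbps.
Total bitrate: 2.352 Mbps.
File: 2.352 Mbps × 2580 s = 6068.2 Mb.
With 10% container overhead: ×1.10. → 6675.0 Mb.
At 24 Mbps: 6675.0 / 24 = 278.1 s ≈ 4.64 minutes.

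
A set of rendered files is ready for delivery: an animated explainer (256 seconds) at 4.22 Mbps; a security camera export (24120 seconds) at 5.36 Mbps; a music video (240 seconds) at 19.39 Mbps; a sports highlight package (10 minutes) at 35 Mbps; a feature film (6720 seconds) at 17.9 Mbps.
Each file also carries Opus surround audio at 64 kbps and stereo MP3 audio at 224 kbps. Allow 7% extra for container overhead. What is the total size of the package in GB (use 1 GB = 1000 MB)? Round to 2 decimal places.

38.19 GB

Audio total: 64 + 224 = 288 kbps = 0.288 Mbps.
animated explainer: 4.508 Mbps × 256 s × 1.07 = 1234.8 Mb
security camera export: 5.648 Mbps × 24120 s × 1.07 = 145765.8 Mb
music video: 19.678 Mbps × 240 s × 1.07 = 5053.3 Mb
sports highlight package: 35.288 Mbps × 600 s × 1.07 = 22654.9 Mb
feature film: 18.188 Mbps × 6720 s × 1.07 = 130779.0 Mb
Total: 305487.9 Mb = 38186.0 MB.
= 38.19 GB.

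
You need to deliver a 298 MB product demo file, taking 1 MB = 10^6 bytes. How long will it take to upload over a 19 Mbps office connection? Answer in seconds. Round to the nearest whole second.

File: 298 MB = 2384.0 Mb.
At 19 Mbps: 2384.0 / 19 = 125.5 s ≈ 125 seconds.

125 seconds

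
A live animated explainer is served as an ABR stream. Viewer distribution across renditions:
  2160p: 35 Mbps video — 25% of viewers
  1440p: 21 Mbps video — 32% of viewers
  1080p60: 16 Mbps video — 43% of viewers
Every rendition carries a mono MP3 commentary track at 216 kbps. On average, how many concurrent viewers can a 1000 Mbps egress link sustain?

44

Audio: 216 kbps = 0.216 Mbps.
Average per-viewer bitrate: 0.25×35.216 + 0.32×21.216 + 0.43×16.216 = 22.566 Mbps.
1000 Mbps = 1,000 Mbps; 1,000 / 22.566 = 44.31 → 44.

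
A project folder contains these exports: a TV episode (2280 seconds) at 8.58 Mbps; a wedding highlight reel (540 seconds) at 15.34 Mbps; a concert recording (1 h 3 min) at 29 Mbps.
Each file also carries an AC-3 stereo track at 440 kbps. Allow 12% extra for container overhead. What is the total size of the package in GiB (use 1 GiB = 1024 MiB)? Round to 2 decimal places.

18.30 GiB

Audio: 440 kbps = 0.440 Mbps.
TV episode: 9.020 Mbps × 2280 s × 1.12 = 23033.5 Mb
wedding highlight reel: 15.780 Mbps × 540 s × 1.12 = 9543.7 Mb
concert recording: 29.440 Mbps × 3780 s × 1.12 = 124637.2 Mb
Total: 157214.4 Mb = 19651.8 MB.
= 18.30 GiB.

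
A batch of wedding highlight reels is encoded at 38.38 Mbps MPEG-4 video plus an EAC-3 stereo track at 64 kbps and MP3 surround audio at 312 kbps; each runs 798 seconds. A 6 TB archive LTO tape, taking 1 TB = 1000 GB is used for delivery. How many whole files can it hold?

Audio total: 64 + 312 = 376 kbps = 0.376 Mbps.
Total bitrate: 38.756 Mbps.
Per item: 38.756 Mbps × 798 s = 30,927 Mb = 3,866 MB.
Capacity: 6 TB = 48,000,000 Mb; 1552.03 items → 1552 complete.

1552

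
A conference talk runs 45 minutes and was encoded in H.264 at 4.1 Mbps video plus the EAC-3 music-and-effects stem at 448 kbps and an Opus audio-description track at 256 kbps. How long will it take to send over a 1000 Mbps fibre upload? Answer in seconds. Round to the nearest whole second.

45 min = 2700 s
Audio total: 448 + 256 = 704 kbps = 0.704 Mbps.
Total bitrate: 4.804 Mbps.
File: 4.804 Mbps × 2700 s = 12970.8 Mb.
At 1000 Mbps: 12970.8 / 1000 = 13.0 s ≈ 13 seconds.

13 seconds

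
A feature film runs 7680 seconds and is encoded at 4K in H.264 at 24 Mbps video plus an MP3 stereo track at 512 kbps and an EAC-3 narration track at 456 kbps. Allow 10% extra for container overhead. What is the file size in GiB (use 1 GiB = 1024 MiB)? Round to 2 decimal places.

Audio total: 512 + 456 = 968 kbps = 0.968 Mbps.
Total bitrate: 24 + 0.968 = 24.968 Mbps.
Stream data: 24.968 Mbps × 7680 s = 191754.2 Mb.
With 10% container overhead: ×1.10.
210,930 Mb = 26,366,208,000 bytes ÷ 1,073,741,824 = 24.56 GiB.

24.56 GiB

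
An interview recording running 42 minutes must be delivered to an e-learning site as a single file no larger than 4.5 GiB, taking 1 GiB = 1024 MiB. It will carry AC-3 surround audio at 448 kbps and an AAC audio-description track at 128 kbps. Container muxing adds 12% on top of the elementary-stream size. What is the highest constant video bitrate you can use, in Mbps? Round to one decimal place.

Budget: 4.5 GiB = 38654.7 Mb.
Stream payload after overhead: 38654.7 / 1.12 = 34513.1 Mb.
42 min = 2520 s
Total bitrate budget: 34513.1 Mb / 2520 s = 13.696 Mbps.
Audio total: 448 + 128 = 576 kbps = 0.576 Mbps.
Video: 13.696 − 0.576 = 13.120 Mbps.

13.1 Mbps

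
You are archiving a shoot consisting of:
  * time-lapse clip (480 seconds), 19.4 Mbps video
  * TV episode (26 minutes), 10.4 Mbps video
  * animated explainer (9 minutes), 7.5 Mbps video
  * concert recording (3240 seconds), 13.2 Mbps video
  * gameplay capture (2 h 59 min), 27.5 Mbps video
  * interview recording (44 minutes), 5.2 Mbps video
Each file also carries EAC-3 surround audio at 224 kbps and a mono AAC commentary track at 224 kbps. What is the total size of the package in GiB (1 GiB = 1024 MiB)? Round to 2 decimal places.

45.41 GiB

Audio total: 224 + 224 = 448 kbps = 0.448 Mbps.
time-lapse clip: 19.848 Mbps × 480 s = 9527.0 Mb
TV episode: 10.848 Mbps × 1560 s = 16922.9 Mb
animated explainer: 7.948 Mbps × 540 s = 4291.9 Mb
concert recording: 13.648 Mbps × 3240 s = 44219.5 Mb
gameplay capture: 27.948 Mbps × 10740 s = 300161.5 Mb
interview recording: 5.648 Mbps × 2640 s = 14910.7 Mb
Total: 390033.6 Mb = 48754.2 MB.
= 45.41 GiB.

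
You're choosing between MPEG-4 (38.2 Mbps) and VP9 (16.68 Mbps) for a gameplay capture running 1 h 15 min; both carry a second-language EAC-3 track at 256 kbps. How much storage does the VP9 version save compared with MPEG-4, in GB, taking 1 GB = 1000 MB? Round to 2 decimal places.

12.11 GB

1 h 15 min = 75 min = 4500 s
Audio: 256 kbps = 0.256 Mbps.
MPEG-4: 38.456 Mbps × 4500 s = 173052.0 Mb = 21.631 GB.
VP9: 16.936 Mbps × 4500 s = 76212.0 Mb = 9.527 GB.
Saving: 21.631 − 9.527 = 12.105 GB.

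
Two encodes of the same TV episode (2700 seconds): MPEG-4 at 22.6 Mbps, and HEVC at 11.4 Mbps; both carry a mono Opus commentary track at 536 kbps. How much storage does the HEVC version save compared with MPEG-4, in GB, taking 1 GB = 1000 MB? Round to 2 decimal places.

3.78 GB

Audio: 536 kbps = 0.536 Mbps.
MPEG-4: 23.136 Mbps × 2700 s = 62467.2 Mb = 7.808 GB.
HEVC: 11.936 Mbps × 2700 s = 32227.2 Mb = 4.028 GB.
Saving: 7.808 − 4.028 = 3.780 GB.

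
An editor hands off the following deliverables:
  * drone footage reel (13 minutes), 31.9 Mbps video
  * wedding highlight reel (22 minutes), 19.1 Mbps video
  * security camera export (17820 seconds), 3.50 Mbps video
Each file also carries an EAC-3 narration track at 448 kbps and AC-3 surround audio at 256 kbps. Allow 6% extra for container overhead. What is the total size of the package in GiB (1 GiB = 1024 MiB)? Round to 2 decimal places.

15.61 GiB

Audio total: 448 + 256 = 704 kbps = 0.704 Mbps.
drone footage reel: 32.604 Mbps × 780 s × 1.06 = 26957.0 Mb
wedding highlight reel: 19.804 Mbps × 1320 s × 1.06 = 27709.8 Mb
security camera export: 4.204 Mbps × 17820 s × 1.06 = 79410.2 Mb
Total: 134076.9 Mb = 16759.6 MB.
= 15.61 GiB.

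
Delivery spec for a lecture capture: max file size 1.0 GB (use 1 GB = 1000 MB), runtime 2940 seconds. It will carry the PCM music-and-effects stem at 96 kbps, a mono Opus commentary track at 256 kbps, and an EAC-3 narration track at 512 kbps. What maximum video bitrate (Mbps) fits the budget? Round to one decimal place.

Budget: 1.0 GB = 8000.0 Mb.
Total bitrate budget: 8000.0 Mb / 2940 s = 2.721 Mbps.
Audio total: 96 + 256 + 512 = 864 kbps = 0.864 Mbps.
Video: 2.721 − 0.864 = 1.857 Mbps.

1.9 Mbps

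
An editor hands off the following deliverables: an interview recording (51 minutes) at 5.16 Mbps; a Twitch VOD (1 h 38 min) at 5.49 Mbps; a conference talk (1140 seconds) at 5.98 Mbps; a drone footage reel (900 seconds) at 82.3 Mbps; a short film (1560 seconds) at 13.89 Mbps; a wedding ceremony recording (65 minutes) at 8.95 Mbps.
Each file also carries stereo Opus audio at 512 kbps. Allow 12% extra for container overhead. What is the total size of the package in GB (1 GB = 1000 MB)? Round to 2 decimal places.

Audio: 512 kbps = 0.512 Mbps.
interview recording: 5.672 Mbps × 3060 s × 1.12 = 19439.1 Mb
Twitch VOD: 6.002 Mbps × 5880 s × 1.12 = 39526.8 Mb
conference talk: 6.492 Mbps × 1140 s × 1.12 = 8289.0 Mb
drone footage reel: 82.812 Mbps × 900 s × 1.12 = 83474.5 Mb
short film: 14.402 Mbps × 1560 s × 1.12 = 25163.2 Mb
wedding ceremony recording: 9.462 Mbps × 3900 s × 1.12 = 41330.0 Mb
Total: 217222.5 Mb = 27152.8 MB.
= 27.15 GB.

27.15 GB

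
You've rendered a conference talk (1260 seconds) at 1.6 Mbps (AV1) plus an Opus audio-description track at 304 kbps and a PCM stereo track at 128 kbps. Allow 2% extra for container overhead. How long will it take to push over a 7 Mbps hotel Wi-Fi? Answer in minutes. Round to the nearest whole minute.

Audio total: 304 + 128 = 432 kbps = 0.432 Mbps.
Total bitrate: 2.032 Mbps.
File: 2.032 Mbps × 1260 s = 2560.3 Mb.
With 2% container overhead: ×1.02. → 2611.5 Mb.
At 7 Mbps: 2611.5 / 7 = 373.1 s ≈ 6.22 minutes.

6 minutes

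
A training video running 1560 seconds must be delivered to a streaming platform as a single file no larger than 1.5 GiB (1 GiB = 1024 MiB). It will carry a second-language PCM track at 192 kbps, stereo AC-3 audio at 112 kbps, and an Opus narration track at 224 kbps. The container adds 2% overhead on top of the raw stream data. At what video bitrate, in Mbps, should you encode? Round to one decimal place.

7.6 Mbps

Budget: 1.5 GiB = 12884.9 Mb.
Stream payload after overhead: 12884.9 / 1.02 = 12632.3 Mb.
Total bitrate budget: 12632.3 Mb / 1560 s = 8.098 Mbps.
Audio total: 192 + 112 + 224 = 528 kbps = 0.528 Mbps.
Video: 8.098 − 0.528 = 7.570 Mbps.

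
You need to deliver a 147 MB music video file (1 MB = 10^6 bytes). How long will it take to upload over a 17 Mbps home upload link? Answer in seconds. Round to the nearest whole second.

69 seconds

File: 147 MB = 1176.0 Mb.
At 17 Mbps: 1176.0 / 17 = 69.2 s ≈ 69.2 seconds.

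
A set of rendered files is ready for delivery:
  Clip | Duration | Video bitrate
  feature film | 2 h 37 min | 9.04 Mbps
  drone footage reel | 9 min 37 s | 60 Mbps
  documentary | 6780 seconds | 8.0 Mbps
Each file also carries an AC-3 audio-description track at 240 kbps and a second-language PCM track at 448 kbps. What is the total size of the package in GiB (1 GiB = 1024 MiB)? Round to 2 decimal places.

Audio total: 240 + 448 = 688 kbps = 0.688 Mbps.
feature film: 9.728 Mbps × 9420 s = 91637.8 Mb
drone footage reel: 60.688 Mbps × 577 s = 35017.0 Mb
documentary: 8.688 Mbps × 6780 s = 58904.6 Mb
Total: 185559.4 Mb = 23194.9 MB.
= 21.60 GiB.

21.60 GiB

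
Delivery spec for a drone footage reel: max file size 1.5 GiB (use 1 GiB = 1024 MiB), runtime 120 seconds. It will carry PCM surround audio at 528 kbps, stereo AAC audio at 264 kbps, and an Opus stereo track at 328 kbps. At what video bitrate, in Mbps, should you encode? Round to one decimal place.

106.3 Mbps

Budget: 1.5 GiB = 12884.9 Mb.
Total bitrate budget: 12884.9 Mb / 120 s = 107.374 Mbps.
Audio total: 528 + 264 + 328 = 1120 kbps = 1.120 Mbps.
Video: 107.374 − 1.120 = 106.254 Mbps.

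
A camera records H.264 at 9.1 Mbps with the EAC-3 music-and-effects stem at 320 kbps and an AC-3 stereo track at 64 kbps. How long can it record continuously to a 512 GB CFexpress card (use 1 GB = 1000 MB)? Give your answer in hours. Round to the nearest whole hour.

120 hours

Audio total: 320 + 64 = 384 kbps = 0.384 Mbps.
Total bitrate: 9.1 + 0.384 = 9.484 Mbps.
Capacity: 512 GB = 4,096,000 Mb.
Recording time: 4,096,000 / 9.484 = 431,885 s ≈ 120 hours.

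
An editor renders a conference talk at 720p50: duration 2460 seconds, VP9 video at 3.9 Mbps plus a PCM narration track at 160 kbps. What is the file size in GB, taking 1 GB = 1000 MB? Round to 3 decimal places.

Audio: 160 kbps = 0.160 Mbps.
Total bitrate: 3.9 + 0.160 = 4.060 Mbps.
Stream data: 4.060 Mbps × 2460 s = 9987.6 Mb.
9,988 Mb ÷ 8 = 1,248 MB → 1.248 GB.

1.248 GB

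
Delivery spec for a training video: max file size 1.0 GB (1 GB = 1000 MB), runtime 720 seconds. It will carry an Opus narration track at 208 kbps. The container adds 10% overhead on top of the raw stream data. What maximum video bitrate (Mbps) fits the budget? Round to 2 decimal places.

Budget: 1.0 GB = 8000.0 Mb.
Stream payload after overhead: 8000.0 / 1.10 = 7272.7 Mb.
Total bitrate budget: 7272.7 Mb / 720 s = 10.101 Mbps.
Audio: 208 kbps = 0.208 Mbps.
Video: 10.101 − 0.208 = 9.893 Mbps.

9.89 Mbps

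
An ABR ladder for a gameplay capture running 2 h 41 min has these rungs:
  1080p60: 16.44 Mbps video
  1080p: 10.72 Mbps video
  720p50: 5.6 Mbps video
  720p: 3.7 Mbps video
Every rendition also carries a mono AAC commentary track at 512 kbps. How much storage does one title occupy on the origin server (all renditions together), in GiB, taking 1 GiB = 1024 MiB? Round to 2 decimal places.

2 h 41 min = 161 min = 9660 s
Audio: 512 kbps = 0.512 Mbps.
Sum of rendition bitrates: (16.44+0.512) + (10.72+0.512) + (5.6+0.512) + (3.7+0.512) = 38.508 Mbps.
× 9660 s = 371,987 Mb = 46,498 MB = 43.31 GiB.

43.31 GiB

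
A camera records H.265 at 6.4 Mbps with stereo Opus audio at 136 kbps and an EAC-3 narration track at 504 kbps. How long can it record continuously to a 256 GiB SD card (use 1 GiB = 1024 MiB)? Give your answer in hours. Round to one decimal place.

86.8 hours

Audio total: 136 + 504 = 640 kbps = 0.640 Mbps.
Total bitrate: 6.4 + 0.640 = 7.040 Mbps.
Capacity: 256 GiB = 2,199,023 Mb.
Recording time: 2,199,023 / 7.040 = 312,361 s ≈ 86.8 hours.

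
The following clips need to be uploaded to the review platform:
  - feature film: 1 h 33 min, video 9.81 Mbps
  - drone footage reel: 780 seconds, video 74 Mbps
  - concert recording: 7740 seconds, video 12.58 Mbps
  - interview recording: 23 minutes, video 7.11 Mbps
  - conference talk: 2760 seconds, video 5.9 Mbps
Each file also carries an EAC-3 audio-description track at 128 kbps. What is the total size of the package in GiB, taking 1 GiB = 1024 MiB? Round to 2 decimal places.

Audio: 128 kbps = 0.128 Mbps.
feature film: 9.938 Mbps × 5580 s = 55454.0 Mb
drone footage reel: 74.128 Mbps × 780 s = 57819.8 Mb
concert recording: 12.708 Mbps × 7740 s = 98359.9 Mb
interview recording: 7.238 Mbps × 1380 s = 9988.4 Mb
conference talk: 6.028 Mbps × 2760 s = 16637.3 Mb
Total: 238259.5 Mb = 29782.4 MB.
= 27.74 GiB.

27.74 GiB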